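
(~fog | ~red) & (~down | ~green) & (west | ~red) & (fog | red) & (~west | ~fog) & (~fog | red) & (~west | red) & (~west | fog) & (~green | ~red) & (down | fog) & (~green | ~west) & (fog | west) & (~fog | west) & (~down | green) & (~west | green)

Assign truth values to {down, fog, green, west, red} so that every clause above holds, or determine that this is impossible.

Suppose fog = 0.
(red) alone gives red = 1.
(west) alone gives west = 1.
Now (~west) is unsatisfied and unit — conflict.
Backtrack on fog: now try fog = 1.
(~red) alone gives red = 0.
Now (red) is unsatisfied and unit — conflict.
Both values of fog lead to a conflict.

UNSATISFIABLE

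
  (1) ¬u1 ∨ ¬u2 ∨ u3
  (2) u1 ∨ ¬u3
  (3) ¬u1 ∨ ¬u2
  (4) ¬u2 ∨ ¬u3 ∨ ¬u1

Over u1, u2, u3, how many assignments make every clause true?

There are 2^3 = 8 truth assignments over (u1, u2, u3).
Split on u2. With u2 = True, the clauses containing u2 are satisfied and ¬u2 drops from the rest; 1 of the 2^2 = 4 assignments to the other variables satisfy what remains.
With u2 = False, by the same count on the reduced clause set, 3 assignments work.
Total: 1 + 3 = 4.

4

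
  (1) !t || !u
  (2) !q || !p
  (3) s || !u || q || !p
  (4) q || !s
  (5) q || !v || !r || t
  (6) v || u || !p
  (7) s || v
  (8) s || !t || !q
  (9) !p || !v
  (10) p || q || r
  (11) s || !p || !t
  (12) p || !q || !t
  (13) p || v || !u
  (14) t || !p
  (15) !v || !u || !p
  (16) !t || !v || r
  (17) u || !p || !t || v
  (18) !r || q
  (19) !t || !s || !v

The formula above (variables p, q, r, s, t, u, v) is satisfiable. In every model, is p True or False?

False

Suppose p = true.
The clause (!q) is unit, so q = false.
The clause (!s) is unit, so s = false.
The clause (!u) is unit, so u = false.
The clause (v) is unit, so v = true.
But (!v) is also a unit clause — contradiction.
So every satisfying assignment has p = False.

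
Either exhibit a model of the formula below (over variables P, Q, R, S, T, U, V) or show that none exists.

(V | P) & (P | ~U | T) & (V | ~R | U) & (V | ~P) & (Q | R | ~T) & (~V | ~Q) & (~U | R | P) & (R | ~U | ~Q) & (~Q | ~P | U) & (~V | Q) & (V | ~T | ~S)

UNSATISFIABLE

Suppose V = 1.
From the singleton clause (~Q), Q = 0.
That conflicts with the unit clause (Q).
Undo V and try V = 0.
From the singleton clause (P), P = 1.
That conflicts with the unit clause (~P).
Neither V = 1 nor V = 0 works.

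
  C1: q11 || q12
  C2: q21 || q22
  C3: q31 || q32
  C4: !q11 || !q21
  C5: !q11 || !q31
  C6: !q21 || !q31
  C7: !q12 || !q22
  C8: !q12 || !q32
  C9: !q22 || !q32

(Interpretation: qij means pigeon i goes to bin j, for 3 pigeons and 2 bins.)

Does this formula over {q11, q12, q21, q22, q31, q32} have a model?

Try q11 = true.
Unit clause (!q21) forces q21 = false.
Unit clause (q22) forces q22 = true.
Unit clause (!q31) forces q31 = false.
Unit clause (q32) forces q32 = true.
But (!q32) is also a unit clause — contradiction.
Backtrack on q11: now try q11 = false.
Unit clause (q12) forces q12 = true.
Unit clause (!q22) forces q22 = false.
Unit clause (q21) forces q21 = true.
Unit clause (!q31) forces q31 = false.
Unit clause (q32) forces q32 = true.
But (!q32) is also a unit clause — contradiction.
Either choice for q11 ends in contradiction.
No assignment satisfies every clause.

No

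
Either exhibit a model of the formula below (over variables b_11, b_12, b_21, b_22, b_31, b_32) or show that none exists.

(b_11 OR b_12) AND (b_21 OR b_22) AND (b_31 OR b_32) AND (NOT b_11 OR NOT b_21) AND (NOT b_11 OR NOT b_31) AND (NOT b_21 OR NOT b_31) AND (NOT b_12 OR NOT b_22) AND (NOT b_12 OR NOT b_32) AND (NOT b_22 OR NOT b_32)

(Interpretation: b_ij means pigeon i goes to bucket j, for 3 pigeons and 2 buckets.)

UNSATISFIABLE

Case b_11 = true:
From the singleton clause (NOT b_21), b_21 = false.
From the singleton clause (b_22), b_22 = true.
From the singleton clause (NOT b_31), b_31 = false.
From the singleton clause (b_32), b_32 = true.
That conflicts with the unit clause (NOT b_32).
That branch fails; take b_11 = false instead.
From the singleton clause (b_12), b_12 = true.
From the singleton clause (NOT b_22), b_22 = false.
From the singleton clause (b_21), b_21 = true.
From the singleton clause (NOT b_31), b_31 = false.
From the singleton clause (b_32), b_32 = true.
That conflicts with the unit clause (NOT b_32).
Both values of b_11 lead to a conflict.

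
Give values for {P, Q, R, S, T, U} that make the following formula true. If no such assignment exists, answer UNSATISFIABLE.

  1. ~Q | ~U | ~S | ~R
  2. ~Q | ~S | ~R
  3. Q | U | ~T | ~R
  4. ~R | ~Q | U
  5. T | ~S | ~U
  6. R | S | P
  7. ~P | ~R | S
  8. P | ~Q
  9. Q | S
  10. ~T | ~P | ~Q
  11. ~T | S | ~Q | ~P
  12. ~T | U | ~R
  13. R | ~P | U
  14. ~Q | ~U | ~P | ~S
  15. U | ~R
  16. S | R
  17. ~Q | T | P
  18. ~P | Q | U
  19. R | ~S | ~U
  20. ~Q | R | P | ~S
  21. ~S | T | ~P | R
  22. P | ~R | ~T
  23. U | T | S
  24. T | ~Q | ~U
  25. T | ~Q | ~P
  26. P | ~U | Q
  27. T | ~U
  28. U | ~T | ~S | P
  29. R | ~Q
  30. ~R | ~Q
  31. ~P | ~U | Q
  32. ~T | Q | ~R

Case P = 0:
The clause (~Q) is unit, so Q = 0.
The clause (S) is unit, so S = 1.
The clause (~U) is unit, so U = 0.
The clause (~R) is unit, so R = 0.
The clause (~T) is unit, so T = 0.
This assignment satisfies each clause.

P ↦ 0, Q ↦ 0, R ↦ 0, S ↦ 1, T ↦ 0, U ↦ 0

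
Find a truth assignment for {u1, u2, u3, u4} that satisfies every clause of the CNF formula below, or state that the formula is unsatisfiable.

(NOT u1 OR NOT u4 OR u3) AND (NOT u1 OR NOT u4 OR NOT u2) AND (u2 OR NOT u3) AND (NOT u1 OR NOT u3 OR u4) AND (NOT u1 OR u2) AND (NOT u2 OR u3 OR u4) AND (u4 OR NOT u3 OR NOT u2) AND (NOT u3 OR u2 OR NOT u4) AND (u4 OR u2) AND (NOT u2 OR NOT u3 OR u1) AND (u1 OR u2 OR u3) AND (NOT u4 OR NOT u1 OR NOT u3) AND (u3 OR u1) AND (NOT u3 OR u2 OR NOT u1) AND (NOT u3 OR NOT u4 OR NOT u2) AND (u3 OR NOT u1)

Branch on u2: set u2 = true.
Branch on u1: set u1 = false.
The clause (NOT u3) is unit, so u3 = false.
Now (u3) is unsatisfied and unit — conflict.
So u1 must be the other value — set u1 = true.
The clause (NOT u4) is unit, so u4 = false.
The clause (NOT u3) is unit, so u3 = false.
Now (u3) is unsatisfied and unit — conflict.
Neither u1 = true nor u1 = false works.
So u2 must be the other value — set u2 = false.
The clause (NOT u3) is unit, so u3 = false.
The clause (NOT u1) is unit, so u1 = false.
Now (u1) is unsatisfied and unit — conflict.
Neither u2 = true nor u2 = false works.

UNSATISFIABLE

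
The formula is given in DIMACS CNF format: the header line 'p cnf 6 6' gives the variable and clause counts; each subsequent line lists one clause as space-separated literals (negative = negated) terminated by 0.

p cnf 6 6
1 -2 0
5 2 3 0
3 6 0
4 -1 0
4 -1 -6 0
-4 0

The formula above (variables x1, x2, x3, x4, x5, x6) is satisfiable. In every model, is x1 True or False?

False

Suppose x1 = True.
Unit clause (x4) forces x4 = True.
But (¬x4) is also a unit clause — contradiction.
So every satisfying assignment has x1 = False.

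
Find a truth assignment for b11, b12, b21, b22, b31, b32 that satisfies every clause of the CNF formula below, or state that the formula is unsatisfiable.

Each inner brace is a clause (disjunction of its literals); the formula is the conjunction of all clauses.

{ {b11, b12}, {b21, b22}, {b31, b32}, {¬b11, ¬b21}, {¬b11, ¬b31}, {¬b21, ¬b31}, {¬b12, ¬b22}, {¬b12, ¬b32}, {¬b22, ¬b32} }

Suppose b11 = True.
(¬b21) alone gives b21 = False.
(b22) alone gives b22 = True.
(¬b31) alone gives b31 = False.
(b32) alone gives b32 = True.
But (¬b32) is also a unit clause — contradiction.
Undo b11 and try b11 = False.
(b12) alone gives b12 = True.
(¬b22) alone gives b22 = False.
(b21) alone gives b21 = True.
(¬b31) alone gives b31 = False.
(b32) alone gives b32 = True.
But (¬b32) is also a unit clause — contradiction.
Neither b11 = True nor b11 = False works.

UNSATISFIABLE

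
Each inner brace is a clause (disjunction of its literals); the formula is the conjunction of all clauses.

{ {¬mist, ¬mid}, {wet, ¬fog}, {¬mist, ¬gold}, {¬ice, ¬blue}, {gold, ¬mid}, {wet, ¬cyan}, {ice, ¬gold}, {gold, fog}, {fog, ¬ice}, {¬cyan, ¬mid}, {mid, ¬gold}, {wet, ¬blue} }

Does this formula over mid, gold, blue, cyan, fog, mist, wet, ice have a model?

Yes, satisfiable

Suppose mist = False.
Suppose wet = True.
Suppose ice = False.
From the singleton clause (¬gold), gold = False.
From the singleton clause (¬mid), mid = False.
From the singleton clause (fog), fog = True.
Every clause is now satisfied; blue, cyan are unconstrained.
A satisfying assignment: mid: False; gold: False; blue: False; cyan: False; fog: True; mist: False; wet: True; ice: False.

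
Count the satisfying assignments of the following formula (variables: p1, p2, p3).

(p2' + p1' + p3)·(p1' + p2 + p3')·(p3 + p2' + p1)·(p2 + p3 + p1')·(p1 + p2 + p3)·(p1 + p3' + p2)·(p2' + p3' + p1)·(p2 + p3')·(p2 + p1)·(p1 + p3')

There are 2^3 = 8 truth assignments over (p1, p2, p3).
Check each against the 10 clauses (columns in the order p1, p2, p3):
  F F F  ✗ fails (p1 + p2 + p3)
  F F T  ✗ fails (p1 + p3' + p2)
  F T F  ✗ fails (p3 + p2' + p1)
  F T T  ✗ fails (p2' + p3' + p1)
  T F F  ✗ fails (p2 + p3 + p1')
  T F T  ✗ fails (p1' + p2 + p3')
  T T F  ✗ fails (p2' + p1' + p3)
  T T T  ✓ satisfies all
1 of the 8 rows is a model.

1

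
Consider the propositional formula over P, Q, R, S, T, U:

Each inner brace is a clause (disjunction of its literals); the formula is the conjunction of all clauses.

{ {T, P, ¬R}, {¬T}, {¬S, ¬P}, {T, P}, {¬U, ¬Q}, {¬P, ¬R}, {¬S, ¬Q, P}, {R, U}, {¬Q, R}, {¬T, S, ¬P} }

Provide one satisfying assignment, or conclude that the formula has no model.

P: True; Q: False; R: False; S: False; T: False; U: True

From the singleton clause (¬T), T = False.
From the singleton clause (P), P = True.
From the singleton clause (¬S), S = False.
From the singleton clause (¬R), R = False.
From the singleton clause (U), U = True.
From the singleton clause (¬Q), Q = False.
All clauses are satisfied.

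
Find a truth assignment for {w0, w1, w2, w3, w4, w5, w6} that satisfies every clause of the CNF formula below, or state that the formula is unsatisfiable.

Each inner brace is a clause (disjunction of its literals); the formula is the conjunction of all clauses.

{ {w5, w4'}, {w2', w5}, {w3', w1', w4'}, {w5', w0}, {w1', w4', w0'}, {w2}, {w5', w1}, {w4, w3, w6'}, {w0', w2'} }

UNSATISFIABLE

(w2) alone gives w2 = 1.
(w5) alone gives w5 = 1.
(w0) alone gives w0 = 1.
That conflicts with the unit clause (w0').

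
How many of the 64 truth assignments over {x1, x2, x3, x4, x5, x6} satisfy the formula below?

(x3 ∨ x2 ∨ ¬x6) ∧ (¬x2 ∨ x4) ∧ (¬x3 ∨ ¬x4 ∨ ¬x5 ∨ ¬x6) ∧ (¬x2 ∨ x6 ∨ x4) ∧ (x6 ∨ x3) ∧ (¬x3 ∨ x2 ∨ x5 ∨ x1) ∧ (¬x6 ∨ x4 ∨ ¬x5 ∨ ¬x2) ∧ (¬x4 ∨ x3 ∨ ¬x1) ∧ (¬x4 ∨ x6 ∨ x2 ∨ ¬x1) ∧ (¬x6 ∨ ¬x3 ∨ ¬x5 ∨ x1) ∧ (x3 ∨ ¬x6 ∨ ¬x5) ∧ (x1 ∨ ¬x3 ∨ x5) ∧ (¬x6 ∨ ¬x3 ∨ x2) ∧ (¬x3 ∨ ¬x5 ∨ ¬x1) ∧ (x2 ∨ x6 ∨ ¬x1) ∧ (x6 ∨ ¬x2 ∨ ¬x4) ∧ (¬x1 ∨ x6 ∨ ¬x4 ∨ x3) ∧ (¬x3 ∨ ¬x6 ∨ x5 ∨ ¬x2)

There are 2^6 = 64 truth assignments over (x1, x2, x3, x4, x5, x6).
Split on x5. With x5 = True, the clauses containing x5 are satisfied and ¬x5 drops from the rest; 2 of the 2^5 = 32 assignments to the other variables satisfy what remains.
With x5 = False, by the same count on the reduced clause set, 1 assignment works.
Total: 2 + 1 = 3.

3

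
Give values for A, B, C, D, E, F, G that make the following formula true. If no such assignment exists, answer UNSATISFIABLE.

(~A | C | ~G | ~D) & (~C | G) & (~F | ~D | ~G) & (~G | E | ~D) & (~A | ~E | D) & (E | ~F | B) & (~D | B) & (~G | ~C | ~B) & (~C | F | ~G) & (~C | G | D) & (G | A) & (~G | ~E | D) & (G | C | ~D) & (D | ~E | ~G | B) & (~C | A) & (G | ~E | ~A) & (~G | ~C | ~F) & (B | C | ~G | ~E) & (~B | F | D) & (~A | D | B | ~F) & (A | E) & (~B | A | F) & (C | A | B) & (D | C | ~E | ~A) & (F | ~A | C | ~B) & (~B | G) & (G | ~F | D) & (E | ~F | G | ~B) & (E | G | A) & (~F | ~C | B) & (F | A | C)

A ↦ 1,  B ↦ 0,  C ↦ 0,  D ↦ 0,  E ↦ 0,  F ↦ 0,  G ↦ 0

Branch on C: set C = 0.
Branch on D: set D = 0.
Branch on A: set A = 1.
From the singleton clause (~E), E = 0.
Branch on F: set F = 0.
From the singleton clause (~B), B = 0.
Every clause is now satisfied; G is unconstrained.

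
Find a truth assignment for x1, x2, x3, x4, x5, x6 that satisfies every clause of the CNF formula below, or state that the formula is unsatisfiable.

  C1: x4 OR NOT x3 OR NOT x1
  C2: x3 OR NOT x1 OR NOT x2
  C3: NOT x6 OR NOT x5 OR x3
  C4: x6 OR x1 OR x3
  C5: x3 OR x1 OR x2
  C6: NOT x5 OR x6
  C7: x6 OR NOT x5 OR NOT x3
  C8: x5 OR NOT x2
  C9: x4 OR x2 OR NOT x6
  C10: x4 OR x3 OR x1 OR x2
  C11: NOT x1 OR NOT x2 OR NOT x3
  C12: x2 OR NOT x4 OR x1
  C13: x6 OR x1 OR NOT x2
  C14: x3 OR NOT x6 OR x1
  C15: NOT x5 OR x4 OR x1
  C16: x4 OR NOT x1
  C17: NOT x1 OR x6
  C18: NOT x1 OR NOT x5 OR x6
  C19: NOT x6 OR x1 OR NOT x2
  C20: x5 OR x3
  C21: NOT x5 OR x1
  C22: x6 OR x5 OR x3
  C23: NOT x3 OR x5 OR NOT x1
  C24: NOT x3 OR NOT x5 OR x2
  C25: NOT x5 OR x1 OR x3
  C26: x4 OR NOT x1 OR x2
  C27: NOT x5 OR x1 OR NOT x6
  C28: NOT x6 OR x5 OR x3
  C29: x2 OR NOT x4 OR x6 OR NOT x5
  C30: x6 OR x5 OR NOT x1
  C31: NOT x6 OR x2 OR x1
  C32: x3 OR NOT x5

x1: false,  x2: false,  x3: true,  x4: false,  x5: false,  x6: false

Branch on x5: set x5 = false.
(NOT x2) alone gives x2 = false.
(x3) alone gives x3 = true.
(NOT x1) alone gives x1 = false.
(NOT x4) alone gives x4 = false.
(NOT x6) alone gives x6 = false.
This assignment satisfies each clause.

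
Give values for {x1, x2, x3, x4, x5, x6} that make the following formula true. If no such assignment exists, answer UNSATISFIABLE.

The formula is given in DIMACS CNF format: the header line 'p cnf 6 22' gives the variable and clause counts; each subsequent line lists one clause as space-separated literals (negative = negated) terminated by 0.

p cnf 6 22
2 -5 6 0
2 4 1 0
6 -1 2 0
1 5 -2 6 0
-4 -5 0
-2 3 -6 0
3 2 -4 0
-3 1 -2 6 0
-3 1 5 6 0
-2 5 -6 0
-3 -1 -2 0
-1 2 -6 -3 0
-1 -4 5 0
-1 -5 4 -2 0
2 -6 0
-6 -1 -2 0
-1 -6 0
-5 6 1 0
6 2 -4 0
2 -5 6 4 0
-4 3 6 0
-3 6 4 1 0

x1: True,  x2: True,  x3: False,  x4: False,  x5: False,  x6: False

Branch on x4: set x4 = False.
Branch on x2: set x2 = True.
Branch on x3: set x3 = False.
(¬x6) alone gives x6 = False.
Branch on x1: set x1 = True.
(¬x5) alone gives x5 = False.
All clauses are satisfied.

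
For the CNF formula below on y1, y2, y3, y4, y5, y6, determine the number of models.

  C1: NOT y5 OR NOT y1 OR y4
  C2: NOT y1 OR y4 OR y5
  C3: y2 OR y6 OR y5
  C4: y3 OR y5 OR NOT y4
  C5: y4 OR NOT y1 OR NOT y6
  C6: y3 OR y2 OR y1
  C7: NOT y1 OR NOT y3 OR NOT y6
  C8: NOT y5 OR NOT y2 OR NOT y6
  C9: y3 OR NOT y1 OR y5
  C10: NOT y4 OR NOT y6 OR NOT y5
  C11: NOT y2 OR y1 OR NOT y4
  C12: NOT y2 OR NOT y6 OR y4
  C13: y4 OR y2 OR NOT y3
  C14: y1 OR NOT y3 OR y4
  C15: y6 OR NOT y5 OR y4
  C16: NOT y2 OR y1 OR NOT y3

There are 2^6 = 64 truth assignments over (y1, y2, y3, y4, y5, y6).
Split on y1. With y1 = true, the clauses containing y1 are satisfied and NOT y1 drops from the rest; 5 of the 2^5 = 32 assignments to the other variables satisfy what remains.
With y1 = false, by the same count on the reduced clause set, 3 assignments work.
(One model: y1=F, y2=F, y3=T, y4=T, y5=F, y6=T.)
Total: 5 + 3 = 8.

8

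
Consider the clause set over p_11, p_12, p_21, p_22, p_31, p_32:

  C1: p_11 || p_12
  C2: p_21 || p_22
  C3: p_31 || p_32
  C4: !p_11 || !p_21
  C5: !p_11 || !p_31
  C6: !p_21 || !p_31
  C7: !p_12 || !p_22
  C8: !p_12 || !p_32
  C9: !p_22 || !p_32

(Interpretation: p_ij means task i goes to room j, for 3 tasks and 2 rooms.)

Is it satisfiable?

No

Case p_11 = true:
From the singleton clause (!p_21), p_21 = false.
From the singleton clause (p_22), p_22 = true.
From the singleton clause (!p_31), p_31 = false.
From the singleton clause (p_32), p_32 = true.
But (!p_32) is also a unit clause — contradiction.
Undo p_11 and try p_11 = false.
From the singleton clause (p_12), p_12 = true.
From the singleton clause (!p_22), p_22 = false.
From the singleton clause (p_21), p_21 = true.
From the singleton clause (!p_31), p_31 = false.
From the singleton clause (p_32), p_32 = true.
But (!p_32) is also a unit clause — contradiction.
Either choice for p_11 ends in contradiction.
No assignment satisfies every clause.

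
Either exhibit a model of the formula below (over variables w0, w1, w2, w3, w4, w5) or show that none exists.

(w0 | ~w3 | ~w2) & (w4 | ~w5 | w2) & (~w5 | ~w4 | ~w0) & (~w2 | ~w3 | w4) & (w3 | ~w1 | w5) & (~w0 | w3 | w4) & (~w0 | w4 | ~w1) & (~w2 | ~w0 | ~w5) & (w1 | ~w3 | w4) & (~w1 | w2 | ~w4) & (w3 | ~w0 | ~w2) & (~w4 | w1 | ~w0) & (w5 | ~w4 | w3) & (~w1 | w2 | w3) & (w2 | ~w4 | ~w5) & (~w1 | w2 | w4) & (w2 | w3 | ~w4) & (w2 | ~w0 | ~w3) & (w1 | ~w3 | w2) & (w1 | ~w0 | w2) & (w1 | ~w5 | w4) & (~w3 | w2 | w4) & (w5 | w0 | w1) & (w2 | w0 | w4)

Case w0 = 0:
Case w3 = 0:
Case w1 = 0:
(w5) alone gives w5 = 1.
(w4) alone gives w4 = 1.
(w2) alone gives w2 = 1.
Every clause now holds.

w0: 0,  w1: 0,  w2: 1,  w3: 0,  w4: 1,  w5: 1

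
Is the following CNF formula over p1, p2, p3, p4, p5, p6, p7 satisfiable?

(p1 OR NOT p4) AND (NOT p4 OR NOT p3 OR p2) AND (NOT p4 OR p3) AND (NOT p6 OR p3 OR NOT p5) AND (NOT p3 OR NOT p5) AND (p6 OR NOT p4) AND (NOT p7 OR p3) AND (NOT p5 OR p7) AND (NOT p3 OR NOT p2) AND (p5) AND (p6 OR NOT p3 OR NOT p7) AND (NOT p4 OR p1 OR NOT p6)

From the singleton clause (p5), p5 = true.
From the singleton clause (NOT p3), p3 = false.
From the singleton clause (NOT p4), p4 = false.
From the singleton clause (NOT p6), p6 = false.
From the singleton clause (NOT p7), p7 = false.
That conflicts with the unit clause (p7).
No assignment satisfies every clause.

No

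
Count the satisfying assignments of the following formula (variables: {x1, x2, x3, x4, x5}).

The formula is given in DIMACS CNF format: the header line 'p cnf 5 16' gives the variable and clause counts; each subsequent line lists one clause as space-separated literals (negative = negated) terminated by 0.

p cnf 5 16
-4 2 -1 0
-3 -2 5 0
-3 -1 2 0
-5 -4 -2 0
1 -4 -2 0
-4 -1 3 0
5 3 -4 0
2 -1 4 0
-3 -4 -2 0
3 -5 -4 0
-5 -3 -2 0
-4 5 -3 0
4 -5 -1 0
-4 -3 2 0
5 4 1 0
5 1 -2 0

There are 2^5 = 32 truth assignments over (x1, x2, x3, x4, x5).
Split on x5. With x5 = True, the clauses containing x5 are satisfied and ¬x5 drops from the rest; 3 of the 2^4 = 16 assignments to the other variables satisfy what remains.
With x5 = False, by the same count on the reduced clause set, 1 assignment works.
Total: 3 + 1 = 4.

4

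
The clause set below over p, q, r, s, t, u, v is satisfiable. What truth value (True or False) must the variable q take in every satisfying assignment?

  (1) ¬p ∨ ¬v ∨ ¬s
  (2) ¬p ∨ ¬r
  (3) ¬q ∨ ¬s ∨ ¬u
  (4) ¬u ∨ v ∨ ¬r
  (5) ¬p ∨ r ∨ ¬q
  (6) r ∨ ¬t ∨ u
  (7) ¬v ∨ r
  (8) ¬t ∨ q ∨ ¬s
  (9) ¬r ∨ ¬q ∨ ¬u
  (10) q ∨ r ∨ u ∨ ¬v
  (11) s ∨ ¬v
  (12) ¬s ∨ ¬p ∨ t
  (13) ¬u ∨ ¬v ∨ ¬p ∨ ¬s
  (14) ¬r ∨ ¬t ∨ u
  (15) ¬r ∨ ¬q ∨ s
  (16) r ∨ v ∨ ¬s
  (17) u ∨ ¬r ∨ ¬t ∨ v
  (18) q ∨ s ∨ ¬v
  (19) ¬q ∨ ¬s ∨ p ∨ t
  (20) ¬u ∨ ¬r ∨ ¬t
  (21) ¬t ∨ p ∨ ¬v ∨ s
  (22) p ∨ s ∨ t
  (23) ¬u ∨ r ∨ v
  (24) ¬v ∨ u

Suppose q = True.
Case p = False:
Case s = False:
Unit clause (¬v) forces v = False.
Unit clause (¬r) forces r = False.
Unit clause (t) forces t = True.
Unit clause (u) forces u = True.
Now (¬u) is unsatisfied and unit — conflict.
That branch fails; take s = True instead.
Unit clause (¬u) forces u = False.
Unit clause (t) forces t = True.
Unit clause (r) forces r = True.
Now (¬r) is unsatisfied and unit — conflict.
Neither s = True nor s = False works.
That branch fails; take p = True instead.
Unit clause (¬r) forces r = False.
Now (r) is unsatisfied and unit — conflict.
Neither p = True nor p = False works.
So every satisfying assignment has q = False.

False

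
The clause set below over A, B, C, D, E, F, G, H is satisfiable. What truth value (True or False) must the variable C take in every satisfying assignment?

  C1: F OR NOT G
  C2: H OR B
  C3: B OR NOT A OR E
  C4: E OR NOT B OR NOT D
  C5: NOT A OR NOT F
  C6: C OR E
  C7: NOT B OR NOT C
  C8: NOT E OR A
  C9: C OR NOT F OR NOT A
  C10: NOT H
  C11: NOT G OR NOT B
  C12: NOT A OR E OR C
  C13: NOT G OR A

Suppose C = true.
From the singleton clause (NOT B), B = false.
From the singleton clause (H), H = true.
Now (NOT H) is unsatisfied and unit — conflict.
So every satisfying assignment has C = False.

False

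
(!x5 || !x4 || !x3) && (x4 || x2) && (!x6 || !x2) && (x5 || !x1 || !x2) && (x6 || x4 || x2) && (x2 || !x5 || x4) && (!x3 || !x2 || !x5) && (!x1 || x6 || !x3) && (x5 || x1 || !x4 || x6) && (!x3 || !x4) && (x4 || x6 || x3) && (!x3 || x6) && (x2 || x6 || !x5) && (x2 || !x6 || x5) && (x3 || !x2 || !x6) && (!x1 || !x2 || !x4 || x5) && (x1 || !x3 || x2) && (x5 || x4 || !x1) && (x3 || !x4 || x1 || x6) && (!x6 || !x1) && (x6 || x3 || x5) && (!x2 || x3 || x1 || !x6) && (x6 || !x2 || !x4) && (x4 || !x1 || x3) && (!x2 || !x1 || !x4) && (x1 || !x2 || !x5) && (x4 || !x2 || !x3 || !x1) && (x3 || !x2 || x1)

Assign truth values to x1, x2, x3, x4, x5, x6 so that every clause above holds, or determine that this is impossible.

x1=false; x2=false; x3=false; x4=true; x5=true; x6=true

Case x4 = true:
Unit clause (!x3) forces x3 = false.
Case x6 = true:
Unit clause (!x2) forces x2 = false.
Unit clause (x5) forces x5 = true.
Unit clause (!x1) forces x1 = false.
All clauses are satisfied.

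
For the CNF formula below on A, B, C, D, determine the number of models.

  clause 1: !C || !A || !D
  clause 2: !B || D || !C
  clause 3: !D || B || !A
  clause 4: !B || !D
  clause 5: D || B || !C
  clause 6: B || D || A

5

There are 2^4 = 16 truth assignments over (A, B, C, D).
Check each against the 6 clauses (columns in the order A, B, C, D):
  F F F F  ✗ fails (B || D || A)
  F F F T  ✓ satisfies all
  F F T F  ✗ fails (D || B || !C)
  F F T T  ✓ satisfies all
  F T F F  ✓ satisfies all
  F T F T  ✗ fails (!B || !D)
  F T T F  ✗ fails (!B || D || !C)
  F T T T  ✗ fails (!B || !D)
  T F F F  ✓ satisfies all
  T F F T  ✗ fails (!D || B || !A)
  T F T F  ✗ fails (D || B || !C)
  T F T T  ✗ fails (!C || !A || !D)
  T T F F  ✓ satisfies all
  T T F T  ✗ fails (!B || !D)
  T T T F  ✗ fails (!B || D || !C)
  T T T T  ✗ fails (!C || !A || !D)
5 of the 16 rows are models.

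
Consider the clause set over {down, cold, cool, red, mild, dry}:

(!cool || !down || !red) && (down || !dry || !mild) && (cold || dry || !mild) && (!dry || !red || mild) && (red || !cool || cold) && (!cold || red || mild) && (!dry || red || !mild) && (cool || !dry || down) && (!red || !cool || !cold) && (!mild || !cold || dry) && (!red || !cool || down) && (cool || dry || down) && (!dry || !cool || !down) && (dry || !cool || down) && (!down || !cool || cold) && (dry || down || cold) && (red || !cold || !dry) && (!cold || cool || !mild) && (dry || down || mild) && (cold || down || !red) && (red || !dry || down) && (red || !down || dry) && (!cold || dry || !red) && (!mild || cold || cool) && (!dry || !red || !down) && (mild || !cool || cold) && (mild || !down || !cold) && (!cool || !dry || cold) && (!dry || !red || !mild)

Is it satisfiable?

Yes

Suppose cool = false.
Suppose dry = true.
From the singleton clause (down), down = true.
From the singleton clause (!red), red = false.
From the singleton clause (!mild), mild = false.
From the singleton clause (!cold), cold = false.
This assignment satisfies each clause.
A satisfying assignment: down ↦ true,  cold ↦ false,  cool ↦ false,  red ↦ false,  mild ↦ false,  dry ↦ true.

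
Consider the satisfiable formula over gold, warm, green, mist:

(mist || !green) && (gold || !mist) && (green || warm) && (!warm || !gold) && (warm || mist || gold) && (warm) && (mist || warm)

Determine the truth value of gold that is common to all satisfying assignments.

Suppose gold = true.
The clause (!warm) is unit, so warm = false.
Now (warm) is unsatisfied and unit — conflict.
So every satisfying assignment has gold = False.

False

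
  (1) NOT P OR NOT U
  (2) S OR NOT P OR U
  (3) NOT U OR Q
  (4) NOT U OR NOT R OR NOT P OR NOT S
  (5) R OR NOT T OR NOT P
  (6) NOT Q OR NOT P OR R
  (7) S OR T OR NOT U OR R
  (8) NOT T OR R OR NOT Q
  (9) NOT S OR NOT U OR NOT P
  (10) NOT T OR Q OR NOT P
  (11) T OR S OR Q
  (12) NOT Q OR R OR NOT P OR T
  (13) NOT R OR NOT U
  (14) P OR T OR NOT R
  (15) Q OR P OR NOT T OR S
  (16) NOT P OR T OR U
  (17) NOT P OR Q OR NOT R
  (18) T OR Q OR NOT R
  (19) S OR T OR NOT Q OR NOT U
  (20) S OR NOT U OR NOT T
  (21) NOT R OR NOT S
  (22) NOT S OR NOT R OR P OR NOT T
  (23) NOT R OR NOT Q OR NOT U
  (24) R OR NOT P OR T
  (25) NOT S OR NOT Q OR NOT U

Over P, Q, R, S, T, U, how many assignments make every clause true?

5

There are 2^6 = 64 truth assignments over (P, Q, R, S, T, U).
Split on T. With T = true, the clauses containing T are satisfied and NOT T drops from the rest; 2 of the 2^5 = 32 assignments to the other variables satisfy what remains.
With T = false, by the same count on the reduced clause set, 3 assignments work.
Total: 2 + 3 = 5.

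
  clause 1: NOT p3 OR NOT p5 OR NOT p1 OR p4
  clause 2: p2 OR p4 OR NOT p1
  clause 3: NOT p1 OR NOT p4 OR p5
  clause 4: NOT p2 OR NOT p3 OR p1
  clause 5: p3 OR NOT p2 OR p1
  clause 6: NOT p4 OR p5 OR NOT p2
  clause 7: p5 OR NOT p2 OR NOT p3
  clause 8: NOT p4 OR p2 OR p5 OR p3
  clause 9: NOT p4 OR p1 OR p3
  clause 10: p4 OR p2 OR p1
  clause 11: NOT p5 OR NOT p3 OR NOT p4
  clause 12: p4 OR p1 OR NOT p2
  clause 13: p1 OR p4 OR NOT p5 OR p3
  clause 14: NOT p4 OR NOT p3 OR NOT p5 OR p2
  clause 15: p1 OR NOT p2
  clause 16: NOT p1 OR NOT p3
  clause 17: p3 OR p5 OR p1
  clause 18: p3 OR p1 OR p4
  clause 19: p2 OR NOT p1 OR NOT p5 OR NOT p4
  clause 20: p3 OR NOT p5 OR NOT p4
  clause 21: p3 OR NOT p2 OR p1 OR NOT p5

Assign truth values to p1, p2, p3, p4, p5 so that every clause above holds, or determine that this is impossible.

p1: true; p2: true; p3: false; p4: false; p5: false

Case p1 = true:
(NOT p3) alone gives p3 = false.
Case p2 = true:
Case p4 = false:
Every clause is now satisfied; p5 is unconstrained.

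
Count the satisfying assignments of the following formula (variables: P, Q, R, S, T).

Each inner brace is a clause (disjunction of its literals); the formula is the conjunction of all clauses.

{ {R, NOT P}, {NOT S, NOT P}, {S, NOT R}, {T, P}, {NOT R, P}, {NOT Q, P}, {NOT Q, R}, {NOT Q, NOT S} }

2

There are 2^5 = 32 truth assignments over (P, Q, R, S, T).
Split on S. With S = true, the clauses containing S are satisfied and NOT S drops from the rest; 1 of the 2^4 = 16 assignments to the other variables satisfy what remains.
With S = false, by the same count on the reduced clause set, 1 assignment works.
(One model: P=F, Q=F, R=F, S=F, T=T.)
Total: 1 + 1 = 2.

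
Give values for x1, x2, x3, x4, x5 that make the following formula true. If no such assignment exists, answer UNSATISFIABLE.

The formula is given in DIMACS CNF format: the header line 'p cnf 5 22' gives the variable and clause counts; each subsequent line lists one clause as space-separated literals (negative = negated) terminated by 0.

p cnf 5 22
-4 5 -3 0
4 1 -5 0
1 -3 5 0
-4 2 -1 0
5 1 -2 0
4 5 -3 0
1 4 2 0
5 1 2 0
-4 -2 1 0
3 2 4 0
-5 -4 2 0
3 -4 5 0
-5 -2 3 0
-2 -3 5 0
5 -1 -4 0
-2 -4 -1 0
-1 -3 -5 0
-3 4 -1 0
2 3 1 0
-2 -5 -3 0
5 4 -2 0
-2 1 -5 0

UNSATISFIABLE

Branch on x4: set x4 = False.
Branch on x1: set x1 = True.
From the singleton clause (¬x3), x3 = False.
From the singleton clause (x2), x2 = True.
From the singleton clause (¬x5), x5 = False.
Now (x5) is unsatisfied and unit — conflict.
Undo x1 and try x1 = False.
From the singleton clause (¬x5), x5 = False.
From the singleton clause (¬x3), x3 = False.
From the singleton clause (¬x2), x2 = False.
Now (x2) is unsatisfied and unit — conflict.
Both values of x1 lead to a conflict.
Undo x4 and try x4 = True.
Branch on x5: set x5 = True.
From the singleton clause (x2), x2 = True.
From the singleton clause (x1), x1 = True.
Now (¬x1) is unsatisfied and unit — conflict.
Undo x5 and try x5 = False.
From the singleton clause (¬x3), x3 = False.
Now (x3) is unsatisfied and unit — conflict.
Both values of x5 lead to a conflict.
Both values of x4 lead to a conflict.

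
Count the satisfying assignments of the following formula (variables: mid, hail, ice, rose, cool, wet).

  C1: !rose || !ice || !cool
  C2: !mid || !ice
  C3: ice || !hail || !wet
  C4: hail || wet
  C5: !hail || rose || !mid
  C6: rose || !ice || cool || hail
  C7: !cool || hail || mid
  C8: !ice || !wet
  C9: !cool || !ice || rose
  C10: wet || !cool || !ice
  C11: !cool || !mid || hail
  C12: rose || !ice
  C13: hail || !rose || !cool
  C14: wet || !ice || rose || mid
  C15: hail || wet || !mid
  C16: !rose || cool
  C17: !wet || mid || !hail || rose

6

There are 2^6 = 64 truth assignments over (mid, hail, ice, rose, cool, wet).
Split on wet. With wet = true, the clauses containing wet are satisfied and !wet drops from the rest; 2 of the 2^5 = 32 assignments to the other variables satisfy what remains.
With wet = false, by the same count on the reduced clause set, 4 assignments work.
(One model: mid=F, hail=F, ice=F, rose=F, cool=F, wet=T.)
Total: 2 + 4 = 6.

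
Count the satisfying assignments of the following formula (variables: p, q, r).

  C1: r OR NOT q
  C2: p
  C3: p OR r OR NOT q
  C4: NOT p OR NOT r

There are 2^3 = 8 truth assignments over (p, q, r).
Split on r. With r = true, the clauses containing r are satisfied and NOT r drops from the rest; 0 of the 2^2 = 4 assignments to the other variables satisfy what remains.
With r = false, by the same count on the reduced clause set, 1 assignment works.
(One model: p=T, q=F, r=F.)
Total: 0 + 1 = 1.

1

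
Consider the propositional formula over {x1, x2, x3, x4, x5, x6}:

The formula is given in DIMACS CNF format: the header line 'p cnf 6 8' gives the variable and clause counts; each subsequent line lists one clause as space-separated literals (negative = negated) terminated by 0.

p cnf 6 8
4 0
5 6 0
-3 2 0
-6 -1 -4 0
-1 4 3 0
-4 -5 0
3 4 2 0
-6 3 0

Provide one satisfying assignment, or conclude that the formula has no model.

x1: False, x2: True, x3: True, x4: True, x5: False, x6: True

The clause (x4) is unit, so x4 = True.
The clause (¬x5) is unit, so x5 = False.
The clause (x6) is unit, so x6 = True.
The clause (¬x1) is unit, so x1 = False.
The clause (x3) is unit, so x3 = True.
The clause (x2) is unit, so x2 = True.
Every clause now holds.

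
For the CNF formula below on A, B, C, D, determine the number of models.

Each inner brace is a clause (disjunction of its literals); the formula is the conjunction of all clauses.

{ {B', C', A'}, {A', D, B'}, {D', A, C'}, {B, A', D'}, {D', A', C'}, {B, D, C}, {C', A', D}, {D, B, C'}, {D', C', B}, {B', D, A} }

3

There are 2^4 = 16 truth assignments over (A, B, C, D).
Check each against the 10 clauses (columns in the order A, B, C, D):
  F F F F  ✗ fails (B + D + C)
  F F F T  ✓ satisfies all
  F F T F  ✗ fails (D + B + C')
  F F T T  ✗ fails (D' + A + C')
  F T F F  ✗ fails (B' + D + A)
  F T F T  ✓ satisfies all
  F T T F  ✗ fails (B' + D + A)
  F T T T  ✗ fails (D' + A + C')
  T F F F  ✗ fails (B + D + C)
  T F F T  ✗ fails (B + A' + D')
  T F T F  ✗ fails (C' + A' + D)
  T F T T  ✗ fails (B + A' + D')
  T T F F  ✗ fails (A' + D + B')
  T T F T  ✓ satisfies all
  T T T F  ✗ fails (B' + C' + A')
  T T T T  ✗ fails (B' + C' + A')
3 of the 16 rows are models.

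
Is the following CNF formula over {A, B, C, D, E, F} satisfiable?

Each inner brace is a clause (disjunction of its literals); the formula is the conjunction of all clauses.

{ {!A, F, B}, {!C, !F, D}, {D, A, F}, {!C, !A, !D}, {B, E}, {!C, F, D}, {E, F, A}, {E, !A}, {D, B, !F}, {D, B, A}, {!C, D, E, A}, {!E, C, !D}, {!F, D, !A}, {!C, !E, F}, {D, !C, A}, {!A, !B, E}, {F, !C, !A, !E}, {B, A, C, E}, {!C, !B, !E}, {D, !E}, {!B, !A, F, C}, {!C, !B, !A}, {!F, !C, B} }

Branch on B: set B = true.
Branch on E: set E = false.
Unit clause (!A) forces A = false.
Unit clause (F) forces F = true.
Branch on C: set C = false.
No clause remains; D is free.
A satisfying assignment: A=false,  B=true,  C=false,  D=true,  E=false,  F=true.

Yes, satisfiable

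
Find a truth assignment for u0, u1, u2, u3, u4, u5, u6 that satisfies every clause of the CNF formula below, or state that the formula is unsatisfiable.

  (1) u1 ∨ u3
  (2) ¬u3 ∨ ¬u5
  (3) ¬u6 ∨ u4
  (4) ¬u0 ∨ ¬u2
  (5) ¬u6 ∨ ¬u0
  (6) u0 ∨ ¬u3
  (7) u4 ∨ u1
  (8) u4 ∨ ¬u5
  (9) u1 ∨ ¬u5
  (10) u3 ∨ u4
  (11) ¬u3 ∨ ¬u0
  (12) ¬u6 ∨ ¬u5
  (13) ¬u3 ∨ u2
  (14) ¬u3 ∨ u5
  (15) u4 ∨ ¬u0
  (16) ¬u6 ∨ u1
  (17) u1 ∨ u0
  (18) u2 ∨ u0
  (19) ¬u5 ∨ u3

u0=False; u1=True; u2=True; u3=False; u4=True; u5=False; u6=False

Branch on u1: set u1 = True.
Branch on u3: set u3 = False.
(u4) alone gives u4 = True.
(¬u5) alone gives u5 = False.
Branch on u0: set u0 = False.
(u2) alone gives u2 = True.
All clauses hold; u6 can take either value.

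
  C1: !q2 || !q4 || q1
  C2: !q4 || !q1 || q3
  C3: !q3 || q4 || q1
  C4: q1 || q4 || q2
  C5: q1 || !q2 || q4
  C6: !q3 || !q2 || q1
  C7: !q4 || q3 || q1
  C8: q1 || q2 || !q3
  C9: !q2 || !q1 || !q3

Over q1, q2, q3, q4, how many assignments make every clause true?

4

There are 2^4 = 16 truth assignments over (q1, q2, q3, q4).
Check each against the 9 clauses (columns in the order q1, q2, q3, q4):
  F F F F  ✗ fails (q1 || q4 || q2)
  F F F T  ✗ fails (!q4 || q3 || q1)
  F F T F  ✗ fails (!q3 || q4 || q1)
  F F T T  ✗ fails (q1 || q2 || !q3)
  F T F F  ✗ fails (q1 || !q2 || q4)
  F T F T  ✗ fails (!q2 || !q4 || q1)
  F T T F  ✗ fails (!q3 || q4 || q1)
  F T T T  ✗ fails (!q2 || !q4 || q1)
  T F F F  ✓ satisfies all
  T F F T  ✗ fails (!q4 || !q1 || q3)
  T F T F  ✓ satisfies all
  T F T T  ✓ satisfies all
  T T F F  ✓ satisfies all
  T T F T  ✗ fails (!q4 || !q1 || q3)
  T T T F  ✗ fails (!q2 || !q1 || !q3)
  T T T T  ✗ fails (!q2 || !q1 || !q3)
4 of the 16 rows are models.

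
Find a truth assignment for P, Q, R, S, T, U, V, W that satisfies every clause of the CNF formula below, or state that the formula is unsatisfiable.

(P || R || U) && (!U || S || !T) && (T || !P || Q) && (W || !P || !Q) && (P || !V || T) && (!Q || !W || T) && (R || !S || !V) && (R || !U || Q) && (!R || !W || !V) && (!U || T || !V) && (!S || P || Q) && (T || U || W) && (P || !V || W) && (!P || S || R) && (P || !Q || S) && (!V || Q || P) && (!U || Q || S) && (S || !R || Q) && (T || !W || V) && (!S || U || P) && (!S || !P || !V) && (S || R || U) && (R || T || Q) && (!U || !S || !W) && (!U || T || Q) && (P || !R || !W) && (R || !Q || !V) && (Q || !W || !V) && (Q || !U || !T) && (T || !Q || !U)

Try P = false.
Try R = true.
(!W) alone gives W = false.
(!V) alone gives V = false.
Try S = true.
(Q) alone gives Q = true.
(U) alone gives U = true.
(T) alone gives T = true.
All clauses are satisfied.

P=false; Q=true; R=true; S=true; T=true; U=true; V=false; W=false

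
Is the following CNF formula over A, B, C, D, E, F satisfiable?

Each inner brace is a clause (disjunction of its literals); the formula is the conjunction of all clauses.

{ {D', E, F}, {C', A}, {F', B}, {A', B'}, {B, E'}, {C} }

Unit clause (C) forces C = 1.
Unit clause (A) forces A = 1.
Unit clause (B') forces B = 0.
Unit clause (F') forces F = 0.
Unit clause (E') forces E = 0.
Unit clause (D') forces D = 0.
This assignment satisfies each clause.
A satisfying assignment: A: 1, B: 0, C: 1, D: 0, E: 0, F: 0.

Yes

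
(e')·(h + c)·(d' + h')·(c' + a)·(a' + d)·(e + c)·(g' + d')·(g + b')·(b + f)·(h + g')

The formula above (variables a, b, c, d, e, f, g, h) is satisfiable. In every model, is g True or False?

False

Suppose g = 1.
The clause (e') is unit, so e = 0.
The clause (c) is unit, so c = 1.
The clause (a) is unit, so a = 1.
The clause (d) is unit, so d = 1.
Now (d') is unsatisfied and unit — conflict.
So every satisfying assignment has g = False.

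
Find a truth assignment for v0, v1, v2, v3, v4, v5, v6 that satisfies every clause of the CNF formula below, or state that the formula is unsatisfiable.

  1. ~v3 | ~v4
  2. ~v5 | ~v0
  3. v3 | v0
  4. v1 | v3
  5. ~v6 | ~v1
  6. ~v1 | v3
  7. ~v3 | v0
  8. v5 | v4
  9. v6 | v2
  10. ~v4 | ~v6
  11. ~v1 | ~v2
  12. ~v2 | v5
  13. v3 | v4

Branch on v3: set v3 = 0.
Unit clause (v0) forces v0 = 1.
Unit clause (~v5) forces v5 = 0.
Unit clause (v1) forces v1 = 1.
Now (~v1) is unsatisfied and unit — conflict.
So v3 must be the other value — set v3 = 1.
Unit clause (~v4) forces v4 = 0.
Unit clause (v0) forces v0 = 1.
Unit clause (~v5) forces v5 = 0.
Now (v5) is unsatisfied and unit — conflict.
Either choice for v3 ends in contradiction.

UNSATISFIABLE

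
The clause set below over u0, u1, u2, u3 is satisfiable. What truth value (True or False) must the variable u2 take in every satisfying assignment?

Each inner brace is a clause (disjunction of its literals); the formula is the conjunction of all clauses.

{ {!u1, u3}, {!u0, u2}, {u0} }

Suppose u2 = false.
Unit clause (!u0) forces u0 = false.
That conflicts with the unit clause (u0).
So every satisfying assignment has u2 = True.

True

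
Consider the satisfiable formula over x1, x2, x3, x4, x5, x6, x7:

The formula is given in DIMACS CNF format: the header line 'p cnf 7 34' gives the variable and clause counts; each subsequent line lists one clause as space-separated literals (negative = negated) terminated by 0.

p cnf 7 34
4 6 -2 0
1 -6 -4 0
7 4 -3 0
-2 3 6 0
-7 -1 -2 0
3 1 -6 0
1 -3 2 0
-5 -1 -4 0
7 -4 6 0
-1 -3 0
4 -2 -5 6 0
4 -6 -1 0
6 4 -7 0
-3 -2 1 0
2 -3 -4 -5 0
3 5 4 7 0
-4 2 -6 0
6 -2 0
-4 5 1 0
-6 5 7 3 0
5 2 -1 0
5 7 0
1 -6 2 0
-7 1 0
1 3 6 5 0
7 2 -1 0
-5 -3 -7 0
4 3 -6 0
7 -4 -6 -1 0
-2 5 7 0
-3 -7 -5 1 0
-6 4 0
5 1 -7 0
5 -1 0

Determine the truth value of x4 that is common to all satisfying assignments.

Suppose x4 = True.
Try x1 = True.
Unit clause (¬x5) forces x5 = False.
But (x5) is also a unit clause — contradiction.
Backtrack on x1: now try x1 = False.
Unit clause (¬x6) forces x6 = False.
Unit clause (x7) forces x7 = True.
But (¬x7) is also a unit clause — contradiction.
Both values of x1 lead to a conflict.
So every satisfying assignment has x4 = False.

False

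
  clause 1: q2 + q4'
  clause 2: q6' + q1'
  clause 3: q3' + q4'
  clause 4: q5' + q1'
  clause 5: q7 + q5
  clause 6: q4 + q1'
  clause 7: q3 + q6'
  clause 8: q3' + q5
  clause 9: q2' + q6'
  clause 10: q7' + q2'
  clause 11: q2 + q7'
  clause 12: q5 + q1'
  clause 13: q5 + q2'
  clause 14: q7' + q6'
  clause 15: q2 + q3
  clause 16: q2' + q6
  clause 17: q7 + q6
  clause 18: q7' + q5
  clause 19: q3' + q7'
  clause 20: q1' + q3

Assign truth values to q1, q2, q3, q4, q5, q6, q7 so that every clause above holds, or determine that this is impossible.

q1=0; q2=0; q3=1; q4=0; q5=1; q6=1; q7=0

Suppose q2 = 0.
From the singleton clause (q4'), q4 = 0.
From the singleton clause (q1'), q1 = 0.
From the singleton clause (q7'), q7 = 0.
From the singleton clause (q5), q5 = 1.
From the singleton clause (q3), q3 = 1.
From the singleton clause (q6), q6 = 1.
All clauses are satisfied.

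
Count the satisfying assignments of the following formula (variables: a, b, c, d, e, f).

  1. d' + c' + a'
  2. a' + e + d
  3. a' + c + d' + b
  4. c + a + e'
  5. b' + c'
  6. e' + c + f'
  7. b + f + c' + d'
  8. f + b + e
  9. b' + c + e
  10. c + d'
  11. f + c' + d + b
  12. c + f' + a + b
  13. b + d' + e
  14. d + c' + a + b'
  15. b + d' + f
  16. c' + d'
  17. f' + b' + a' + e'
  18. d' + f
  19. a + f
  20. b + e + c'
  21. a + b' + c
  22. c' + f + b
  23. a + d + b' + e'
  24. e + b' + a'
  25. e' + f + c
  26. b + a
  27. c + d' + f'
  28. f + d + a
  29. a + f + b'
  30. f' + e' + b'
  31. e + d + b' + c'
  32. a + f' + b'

There are 2^6 = 64 truth assignments over (a, b, c, d, e, f).
Split on d. With d = 1, the clauses containing d are satisfied and d' drops from the rest; 0 of the 2^5 = 32 assignments to the other variables satisfy what remains.
With d = 0, by the same count on the reduced clause set, 1 assignment works.
Total: 0 + 1 = 1.

1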